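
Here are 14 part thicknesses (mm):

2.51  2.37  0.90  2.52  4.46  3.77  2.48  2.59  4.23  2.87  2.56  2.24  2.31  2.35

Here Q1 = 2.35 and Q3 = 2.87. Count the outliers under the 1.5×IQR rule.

IQR = 0.52; fences at 2.35 − 0.78 = 1.57 and 2.87 + 0.78 = 3.65.
Outside the cutoffs: 0.90, 3.77, 4.23, 4.46.

4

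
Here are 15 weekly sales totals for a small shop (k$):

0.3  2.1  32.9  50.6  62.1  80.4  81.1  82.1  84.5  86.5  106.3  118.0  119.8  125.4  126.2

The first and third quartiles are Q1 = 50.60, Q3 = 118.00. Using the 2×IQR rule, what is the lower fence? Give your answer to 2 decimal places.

IQR = Q3 − Q1 = 118.00 − 50.60 = 67.40.
Lower fence = Q1 − 2·IQR = 50.60 − 134.80 = -84.20.
Upper fence = Q3 + 2·IQR = 118.00 + 134.80 = 252.80.

-84.20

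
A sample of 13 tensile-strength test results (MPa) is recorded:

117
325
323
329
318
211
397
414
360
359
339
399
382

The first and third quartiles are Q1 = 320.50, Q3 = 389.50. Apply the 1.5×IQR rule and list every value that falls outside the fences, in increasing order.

117, 211

IQR = Q3 − Q1 = 389.50 − 320.50 = 69.00.
Lower fence = Q1 − 1.5·IQR = 320.50 − 103.50 = 217.00.
Upper fence = Q3 + 1.5·IQR = 389.50 + 103.50 = 493.00.
117 < 217.00 → outlier.
211 < 217.00 → outlier.
All remaining values lie within [217.00, 493.00].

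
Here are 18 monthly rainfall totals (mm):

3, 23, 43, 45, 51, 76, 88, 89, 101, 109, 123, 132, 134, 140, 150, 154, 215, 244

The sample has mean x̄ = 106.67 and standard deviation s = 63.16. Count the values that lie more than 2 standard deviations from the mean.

1

Cutoffs: x̄ ± 2s = [-19.65, 232.99].
Outside the cutoffs: 244.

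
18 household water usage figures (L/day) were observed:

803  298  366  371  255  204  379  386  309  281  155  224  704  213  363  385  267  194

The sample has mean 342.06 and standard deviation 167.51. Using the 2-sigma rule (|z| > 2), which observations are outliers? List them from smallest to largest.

Cutoffs at x̄ ± 2s: 342.06 ± 2·167.51 = [7.04, 677.08].
704: z = 2.16, |z| > 2 → outlier.
803: z = 2.75, |z| > 2 → outlier.
Every other value lies within [7.04, 677.08].

704, 803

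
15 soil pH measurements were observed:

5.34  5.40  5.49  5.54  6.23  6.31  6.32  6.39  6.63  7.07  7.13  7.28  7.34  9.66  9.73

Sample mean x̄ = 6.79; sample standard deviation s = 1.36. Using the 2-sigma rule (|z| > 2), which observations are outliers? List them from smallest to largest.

9.66, 9.73

Cutoffs at x̄ ± 2s: 6.79 ± 2·1.36 = [4.07, 9.51].
9.66: z = 2.11, |z| > 2 → outlier.
9.73: z = 2.16, |z| > 2 → outlier.
Every other value lies within [4.07, 9.51].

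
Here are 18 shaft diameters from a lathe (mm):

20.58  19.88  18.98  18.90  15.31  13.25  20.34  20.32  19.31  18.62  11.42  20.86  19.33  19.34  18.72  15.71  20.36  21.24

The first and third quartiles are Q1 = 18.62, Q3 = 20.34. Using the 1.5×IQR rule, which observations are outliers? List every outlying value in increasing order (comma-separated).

11.42, 13.25, 15.31, 15.71

IQR = Q3 − Q1 = 20.34 − 18.62 = 1.72.
Lower fence = Q1 − 1.5·IQR = 18.62 − 2.58 = 16.04.
Upper fence = Q3 + 1.5·IQR = 20.34 + 2.58 = 22.92.
11.42 < 16.04 → outlier.
13.25 < 16.04 → outlier.
15.31 < 16.04 → outlier.
15.71 < 16.04 → outlier.
All remaining values lie within [16.04, 22.92].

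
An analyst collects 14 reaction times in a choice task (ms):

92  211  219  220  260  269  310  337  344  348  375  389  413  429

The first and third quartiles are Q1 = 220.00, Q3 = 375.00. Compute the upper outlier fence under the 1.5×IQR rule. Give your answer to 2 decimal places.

IQR = Q3 − Q1 = 375.00 − 220.00 = 155.00.
Lower fence = Q1 − 1.5·IQR = 220.00 − 232.50 = -12.50.
Upper fence = Q3 + 1.5·IQR = 375.00 + 232.50 = 607.50.

607.50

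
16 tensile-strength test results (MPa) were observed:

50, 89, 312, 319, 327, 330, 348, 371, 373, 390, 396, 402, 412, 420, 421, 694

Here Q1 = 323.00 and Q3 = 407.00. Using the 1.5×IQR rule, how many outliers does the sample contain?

3

IQR = 84.00; fences at 323.00 − 126.00 = 197.00 and 407.00 + 126.00 = 533.00.
Outside the cutoffs: 50, 89, 694.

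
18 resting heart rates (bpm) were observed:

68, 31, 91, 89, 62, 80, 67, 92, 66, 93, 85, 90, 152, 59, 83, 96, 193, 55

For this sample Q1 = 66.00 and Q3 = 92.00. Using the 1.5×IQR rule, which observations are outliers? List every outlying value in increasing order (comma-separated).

152, 193

IQR = Q3 − Q1 = 92.00 − 66.00 = 26.00.
Lower fence = Q1 − 1.5·IQR = 66.00 − 39.00 = 27.00.
Upper fence = Q3 + 1.5·IQR = 92.00 + 39.00 = 131.00.
152 > 131.00 → outlier.
193 > 131.00 → outlier.
All remaining values lie within [27.00, 131.00].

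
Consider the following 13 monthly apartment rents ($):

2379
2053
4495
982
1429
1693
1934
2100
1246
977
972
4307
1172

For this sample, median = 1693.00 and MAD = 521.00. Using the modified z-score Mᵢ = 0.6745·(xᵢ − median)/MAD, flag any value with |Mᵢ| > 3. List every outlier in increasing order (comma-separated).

|Mᵢ| > 3 ⇔ |xᵢ − 1693.00| > 3·521.00/0.6745 = 2317.27.
So outliers lie outside [-624.27, 4010.27].
4307: M = 3.38 → outlier.
4495: M = 3.63 → outlier.

4307, 4495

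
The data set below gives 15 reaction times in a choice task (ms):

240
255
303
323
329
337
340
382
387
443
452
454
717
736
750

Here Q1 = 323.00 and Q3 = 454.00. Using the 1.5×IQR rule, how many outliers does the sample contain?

3

IQR = 131.00; fences at 323.00 − 196.50 = 126.50 and 454.00 + 196.50 = 650.50.
Outside the cutoffs: 717, 736, 750.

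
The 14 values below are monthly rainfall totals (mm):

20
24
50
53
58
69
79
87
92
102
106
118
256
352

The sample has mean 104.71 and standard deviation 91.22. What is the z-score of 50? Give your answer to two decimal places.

z = (50 − 104.71) / 91.22 = -0.60.

-0.60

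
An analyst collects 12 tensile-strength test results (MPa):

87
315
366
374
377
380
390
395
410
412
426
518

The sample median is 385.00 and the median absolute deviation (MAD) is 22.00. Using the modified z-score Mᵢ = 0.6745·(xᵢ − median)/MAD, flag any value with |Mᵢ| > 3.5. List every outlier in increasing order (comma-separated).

|Mᵢ| > 3.5 ⇔ |xᵢ − 385.00| > 3.5·22.00/0.6745 = 114.16.
So outliers lie outside [270.84, 499.16].
87: M = -9.14 → outlier.
518: M = 4.08 → outlier.

87, 518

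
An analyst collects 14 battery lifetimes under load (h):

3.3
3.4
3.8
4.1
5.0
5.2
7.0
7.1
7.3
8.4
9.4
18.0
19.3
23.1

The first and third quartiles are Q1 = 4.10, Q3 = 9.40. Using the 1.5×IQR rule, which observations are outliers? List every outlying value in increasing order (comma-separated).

IQR = Q3 − Q1 = 9.40 − 4.10 = 5.30.
Lower fence = Q1 − 1.5·IQR = 4.10 − 7.95 = -3.85.
Upper fence = Q3 + 1.5·IQR = 9.40 + 7.95 = 17.35.
18.0 > 17.35 → outlier.
19.3 > 17.35 → outlier.
23.1 > 17.35 → outlier.
All remaining values lie within [-3.85, 17.35].

18.0, 19.3, 23.1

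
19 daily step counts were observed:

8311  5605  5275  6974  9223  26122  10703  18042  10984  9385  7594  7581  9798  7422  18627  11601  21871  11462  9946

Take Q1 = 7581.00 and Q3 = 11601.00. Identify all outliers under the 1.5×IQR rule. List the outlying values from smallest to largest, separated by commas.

IQR = Q3 − Q1 = 11601.00 − 7581.00 = 4020.00.
Lower fence = Q1 − 1.5·IQR = 7581.00 − 6030.00 = 1551.00.
Upper fence = Q3 + 1.5·IQR = 11601.00 + 6030.00 = 17631.00.
18042 > 17631.00 → outlier.
18627 > 17631.00 → outlier.
21871 > 17631.00 → outlier.
26122 > 17631.00 → outlier.
All remaining values lie within [1551.00, 17631.00].

18042, 18627, 21871, 26122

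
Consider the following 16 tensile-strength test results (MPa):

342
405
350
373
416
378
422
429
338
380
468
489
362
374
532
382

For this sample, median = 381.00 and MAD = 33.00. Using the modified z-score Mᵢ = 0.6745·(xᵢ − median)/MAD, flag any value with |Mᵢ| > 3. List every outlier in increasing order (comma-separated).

532

|Mᵢ| > 3 ⇔ |xᵢ − 381.00| > 3·33.00/0.6745 = 146.78.
So outliers lie outside [234.22, 527.78].
532: M = 3.09 → outlier.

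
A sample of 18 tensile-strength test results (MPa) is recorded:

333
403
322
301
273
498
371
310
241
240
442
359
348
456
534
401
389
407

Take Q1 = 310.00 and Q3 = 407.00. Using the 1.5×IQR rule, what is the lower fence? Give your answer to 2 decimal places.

164.50

IQR = Q3 − Q1 = 407.00 − 310.00 = 97.00.
Lower fence = Q1 − 1.5·IQR = 310.00 − 145.50 = 164.50.
Upper fence = Q3 + 1.5·IQR = 407.00 + 145.50 = 552.50.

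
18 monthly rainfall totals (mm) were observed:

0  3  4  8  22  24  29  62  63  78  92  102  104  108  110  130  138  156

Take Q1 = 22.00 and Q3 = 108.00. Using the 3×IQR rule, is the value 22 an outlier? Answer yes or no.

no

IQR = Q3 − Q1 = 108.00 − 22.00 = 86.00.
Lower fence = Q1 − 3·IQR = 22.00 − 258.00 = -236.00.
Upper fence = Q3 + 3·IQR = 108.00 + 258.00 = 366.00.
22 lies within [-236.00, 366.00].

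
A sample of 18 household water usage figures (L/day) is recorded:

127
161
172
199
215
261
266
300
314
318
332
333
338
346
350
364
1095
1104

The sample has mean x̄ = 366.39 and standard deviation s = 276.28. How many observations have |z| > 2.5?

Cutoffs: x̄ ± 2.5s = [-324.31, 1057.09].
Outside the cutoffs: 1095, 1104.

2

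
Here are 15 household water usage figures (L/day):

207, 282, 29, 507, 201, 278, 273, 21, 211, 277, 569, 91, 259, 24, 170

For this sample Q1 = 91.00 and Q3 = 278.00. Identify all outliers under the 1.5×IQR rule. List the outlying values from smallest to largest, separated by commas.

IQR = Q3 − Q1 = 278.00 − 91.00 = 187.00.
Lower fence = Q1 − 1.5·IQR = 91.00 − 280.50 = -189.50.
Upper fence = Q3 + 1.5·IQR = 278.00 + 280.50 = 558.50.
569 > 558.50 → outlier.
All remaining values lie within [-189.50, 558.50].

569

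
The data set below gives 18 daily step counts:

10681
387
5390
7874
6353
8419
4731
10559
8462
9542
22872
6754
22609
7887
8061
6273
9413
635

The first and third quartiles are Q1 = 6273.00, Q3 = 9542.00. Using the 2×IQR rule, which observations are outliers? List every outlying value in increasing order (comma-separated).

22609, 22872

IQR = Q3 − Q1 = 9542.00 − 6273.00 = 3269.00.
Lower fence = Q1 − 2·IQR = 6273.00 − 6538.00 = -265.00.
Upper fence = Q3 + 2·IQR = 9542.00 + 6538.00 = 16080.00.
22609 > 16080.00 → outlier.
22872 > 16080.00 → outlier.
All remaining values lie within [-265.00, 16080.00].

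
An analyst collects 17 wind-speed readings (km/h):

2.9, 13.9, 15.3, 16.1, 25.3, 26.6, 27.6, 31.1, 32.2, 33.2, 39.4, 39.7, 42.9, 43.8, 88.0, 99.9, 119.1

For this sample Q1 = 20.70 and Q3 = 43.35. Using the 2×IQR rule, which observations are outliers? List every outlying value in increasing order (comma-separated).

99.9, 119.1

IQR = Q3 − Q1 = 43.35 − 20.70 = 22.65.
Lower fence = Q1 − 2·IQR = 20.70 − 45.30 = -24.60.
Upper fence = Q3 + 2·IQR = 43.35 + 45.30 = 88.65.
99.9 > 88.65 → outlier.
119.1 > 88.65 → outlier.
All remaining values lie within [-24.60, 88.65].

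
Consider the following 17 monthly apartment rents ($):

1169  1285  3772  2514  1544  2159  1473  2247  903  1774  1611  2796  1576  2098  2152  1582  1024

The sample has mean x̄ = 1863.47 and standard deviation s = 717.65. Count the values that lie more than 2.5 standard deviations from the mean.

1

Cutoffs: x̄ ± 2.5s = [69.345, 3657.595].
Outside the cutoffs: 3772.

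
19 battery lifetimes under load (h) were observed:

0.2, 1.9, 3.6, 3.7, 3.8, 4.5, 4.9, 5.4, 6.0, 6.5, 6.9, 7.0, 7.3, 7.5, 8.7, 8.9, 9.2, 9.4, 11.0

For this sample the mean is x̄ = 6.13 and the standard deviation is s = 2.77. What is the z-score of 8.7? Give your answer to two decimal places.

0.93

z = (8.7 − 6.13) / 2.77 = 0.93.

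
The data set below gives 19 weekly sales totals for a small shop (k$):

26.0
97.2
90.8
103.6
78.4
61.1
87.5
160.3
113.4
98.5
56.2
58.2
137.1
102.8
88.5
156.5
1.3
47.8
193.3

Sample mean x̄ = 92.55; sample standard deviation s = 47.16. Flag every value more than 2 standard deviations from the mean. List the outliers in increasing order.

Cutoffs at x̄ ± 2s: 92.55 ± 2·47.16 = [-1.77, 186.87].
193.3: z = 2.14, |z| > 2 → outlier.
Every other value lies within [-1.77, 186.87].

193.3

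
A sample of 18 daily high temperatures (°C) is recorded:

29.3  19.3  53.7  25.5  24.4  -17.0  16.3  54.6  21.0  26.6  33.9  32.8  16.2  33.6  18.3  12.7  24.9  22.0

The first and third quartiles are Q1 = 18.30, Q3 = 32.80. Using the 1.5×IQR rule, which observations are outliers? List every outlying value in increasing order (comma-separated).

IQR = Q3 − Q1 = 32.80 − 18.30 = 14.50.
Lower fence = Q1 − 1.5·IQR = 18.30 − 21.75 = -3.45.
Upper fence = Q3 + 1.5·IQR = 32.80 + 21.75 = 54.55.
-17.0 < -3.45 → outlier.
54.6 > 54.55 → outlier.
All remaining values lie within [-3.45, 54.55].

-17.0, 54.6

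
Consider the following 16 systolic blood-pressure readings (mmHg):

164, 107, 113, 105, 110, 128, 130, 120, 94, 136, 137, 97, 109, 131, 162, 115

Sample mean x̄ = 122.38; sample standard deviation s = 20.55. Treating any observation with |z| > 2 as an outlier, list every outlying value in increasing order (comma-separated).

Cutoffs at x̄ ± 2s: 122.38 ± 2·20.55 = [81.28, 163.48].
164: z = 2.03, |z| > 2 → outlier.
Every other value lies within [81.28, 163.48].

164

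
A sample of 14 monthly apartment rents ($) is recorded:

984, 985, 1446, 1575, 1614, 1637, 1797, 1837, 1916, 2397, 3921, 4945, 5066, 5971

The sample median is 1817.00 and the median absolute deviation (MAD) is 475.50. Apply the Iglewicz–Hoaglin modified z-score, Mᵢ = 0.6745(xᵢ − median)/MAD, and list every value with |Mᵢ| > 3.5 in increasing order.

4945, 5066, 5971

|Mᵢ| > 3.5 ⇔ |xᵢ − 1817.00| > 3.5·475.50/0.6745 = 2467.38.
So outliers lie outside [-650.38, 4284.38].
4945: M = 4.44 → outlier.
5066: M = 4.61 → outlier.
5971: M = 5.89 → outlier.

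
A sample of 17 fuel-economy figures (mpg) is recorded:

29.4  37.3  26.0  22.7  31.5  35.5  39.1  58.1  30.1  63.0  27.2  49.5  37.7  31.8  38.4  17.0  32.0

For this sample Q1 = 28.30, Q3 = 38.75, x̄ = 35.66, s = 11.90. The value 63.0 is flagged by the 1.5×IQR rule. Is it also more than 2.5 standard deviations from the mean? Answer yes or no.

no

z = (63.0 − 35.66) / 11.90 = 2.30.
|z| = 2.30 ≤ 2.5.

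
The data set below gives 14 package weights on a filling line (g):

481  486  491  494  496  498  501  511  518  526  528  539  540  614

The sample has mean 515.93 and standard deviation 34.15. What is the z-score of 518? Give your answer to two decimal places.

0.06

z = (518 − 515.93) / 34.15 = 0.06.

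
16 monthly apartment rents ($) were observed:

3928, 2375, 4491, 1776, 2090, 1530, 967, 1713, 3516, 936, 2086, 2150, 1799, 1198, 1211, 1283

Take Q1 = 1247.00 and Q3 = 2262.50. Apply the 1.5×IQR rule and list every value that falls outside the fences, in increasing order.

3928, 4491

IQR = Q3 − Q1 = 2262.50 − 1247.00 = 1015.50.
Lower fence = Q1 − 1.5·IQR = 1247.00 − 1523.25 = -276.25.
Upper fence = Q3 + 1.5·IQR = 2262.50 + 1523.25 = 3785.75.
3928 > 3785.75 → outlier.
4491 > 3785.75 → outlier.
All remaining values lie within [-276.25, 3785.75].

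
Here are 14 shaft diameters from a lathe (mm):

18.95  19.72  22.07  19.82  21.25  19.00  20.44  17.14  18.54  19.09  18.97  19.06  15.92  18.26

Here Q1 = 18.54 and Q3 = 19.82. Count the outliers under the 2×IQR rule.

1

IQR = 1.28; fences at 18.54 − 2.56 = 15.98 and 19.82 + 2.56 = 22.38.
Outside the cutoffs: 15.92.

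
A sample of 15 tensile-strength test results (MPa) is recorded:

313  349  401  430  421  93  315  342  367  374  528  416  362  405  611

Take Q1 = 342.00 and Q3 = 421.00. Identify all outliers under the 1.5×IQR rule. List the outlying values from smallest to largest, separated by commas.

93, 611

IQR = Q3 − Q1 = 421.00 − 342.00 = 79.00.
Lower fence = Q1 − 1.5·IQR = 342.00 − 118.50 = 223.50.
Upper fence = Q3 + 1.5·IQR = 421.00 + 118.50 = 539.50.
93 < 223.50 → outlier.
611 > 539.50 → outlier.
All remaining values lie within [223.50, 539.50].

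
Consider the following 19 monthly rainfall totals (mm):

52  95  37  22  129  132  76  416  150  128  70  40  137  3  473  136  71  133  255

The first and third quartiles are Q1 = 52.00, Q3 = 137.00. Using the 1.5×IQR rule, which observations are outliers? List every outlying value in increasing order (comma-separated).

416, 473

IQR = Q3 − Q1 = 137.00 − 52.00 = 85.00.
Lower fence = Q1 − 1.5·IQR = 52.00 − 127.50 = -75.50.
Upper fence = Q3 + 1.5·IQR = 137.00 + 127.50 = 264.50.
416 > 264.50 → outlier.
473 > 264.50 → outlier.
All remaining values lie within [-75.50, 264.50].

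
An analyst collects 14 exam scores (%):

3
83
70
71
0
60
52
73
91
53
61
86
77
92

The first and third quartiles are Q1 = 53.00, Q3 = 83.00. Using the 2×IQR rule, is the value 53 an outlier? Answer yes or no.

IQR = Q3 − Q1 = 83.00 − 53.00 = 30.00.
Lower fence = Q1 − 2·IQR = 53.00 − 60.00 = -7.00.
Upper fence = Q3 + 2·IQR = 83.00 + 60.00 = 143.00.
53 lies within [-7.00, 143.00].

no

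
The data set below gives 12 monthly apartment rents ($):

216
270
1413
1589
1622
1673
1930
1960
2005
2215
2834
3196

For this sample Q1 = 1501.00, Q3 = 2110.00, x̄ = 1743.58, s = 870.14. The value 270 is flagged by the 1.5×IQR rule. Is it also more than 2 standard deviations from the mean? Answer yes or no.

z = (270 − 1743.58) / 870.14 = -1.69.
|z| = 1.69 ≤ 2.

no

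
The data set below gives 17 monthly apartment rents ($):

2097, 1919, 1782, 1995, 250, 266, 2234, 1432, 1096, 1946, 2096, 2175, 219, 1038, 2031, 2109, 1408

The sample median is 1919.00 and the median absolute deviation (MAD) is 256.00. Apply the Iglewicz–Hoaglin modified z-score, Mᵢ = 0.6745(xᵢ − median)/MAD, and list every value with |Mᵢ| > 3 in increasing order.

219, 250, 266

|Mᵢ| > 3 ⇔ |xᵢ − 1919.00| > 3·256.00/0.6745 = 1138.62.
So outliers lie outside [780.38, 3057.62].
219: M = -4.48 → outlier.
250: M = -4.40 → outlier.
266: M = -4.36 → outlier.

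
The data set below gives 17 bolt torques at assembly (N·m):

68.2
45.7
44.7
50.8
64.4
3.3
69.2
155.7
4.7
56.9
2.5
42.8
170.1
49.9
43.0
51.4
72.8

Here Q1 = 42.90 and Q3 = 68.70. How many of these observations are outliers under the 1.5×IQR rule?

IQR = 25.80; fences at 42.90 − 38.70 = 4.20 and 68.70 + 38.70 = 107.40.
Outside the cutoffs: 2.5, 3.3, 155.7, 170.1.

4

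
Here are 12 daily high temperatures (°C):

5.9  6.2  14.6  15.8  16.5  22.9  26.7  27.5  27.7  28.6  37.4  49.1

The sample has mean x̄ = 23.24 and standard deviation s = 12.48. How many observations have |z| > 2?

1

Cutoffs: x̄ ± 2s = [-1.72, 48.20].
Outside the cutoffs: 49.1.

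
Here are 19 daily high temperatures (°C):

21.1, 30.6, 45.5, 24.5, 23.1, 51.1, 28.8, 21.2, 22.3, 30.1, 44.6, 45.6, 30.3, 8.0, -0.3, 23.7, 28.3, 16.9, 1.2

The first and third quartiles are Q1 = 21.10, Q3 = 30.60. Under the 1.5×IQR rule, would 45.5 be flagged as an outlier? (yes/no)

yes

IQR = Q3 − Q1 = 30.60 − 21.10 = 9.50.
Lower fence = Q1 − 1.5·IQR = 21.10 − 14.25 = 6.85.
Upper fence = Q3 + 1.5·IQR = 30.60 + 14.25 = 44.85.
45.5 lies above the upper fence.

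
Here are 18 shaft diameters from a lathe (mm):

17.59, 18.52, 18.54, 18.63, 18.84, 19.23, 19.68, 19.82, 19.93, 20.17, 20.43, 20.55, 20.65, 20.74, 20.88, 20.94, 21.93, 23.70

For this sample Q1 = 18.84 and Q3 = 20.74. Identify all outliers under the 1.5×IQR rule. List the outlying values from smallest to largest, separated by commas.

IQR = Q3 − Q1 = 20.74 − 18.84 = 1.90.
Lower fence = Q1 − 1.5·IQR = 18.84 − 2.85 = 15.99.
Upper fence = Q3 + 1.5·IQR = 20.74 + 2.85 = 23.59.
23.70 > 23.59 → outlier.
All remaining values lie within [15.99, 23.59].

23.70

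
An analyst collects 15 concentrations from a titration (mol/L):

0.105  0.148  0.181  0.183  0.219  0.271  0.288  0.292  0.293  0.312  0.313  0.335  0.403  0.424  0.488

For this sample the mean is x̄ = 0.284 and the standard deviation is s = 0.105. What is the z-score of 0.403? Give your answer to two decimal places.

z = (0.403 − 0.284) / 0.105 = 1.13.

1.13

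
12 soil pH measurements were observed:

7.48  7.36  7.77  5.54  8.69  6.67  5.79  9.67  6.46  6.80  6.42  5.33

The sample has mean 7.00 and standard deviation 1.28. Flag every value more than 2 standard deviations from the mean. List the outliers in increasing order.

Cutoffs at x̄ ± 2s: 7.00 ± 2·1.28 = [4.44, 9.56].
9.67: z = 2.09, |z| > 2 → outlier.
Every other value lies within [4.44, 9.56].

9.67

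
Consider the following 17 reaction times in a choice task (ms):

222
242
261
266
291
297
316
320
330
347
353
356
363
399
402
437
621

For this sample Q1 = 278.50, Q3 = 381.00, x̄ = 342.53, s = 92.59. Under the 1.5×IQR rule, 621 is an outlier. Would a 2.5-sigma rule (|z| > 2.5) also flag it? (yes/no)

z = (621 − 342.53) / 92.59 = 3.01.
|z| = 3.01 > 2.5.

yes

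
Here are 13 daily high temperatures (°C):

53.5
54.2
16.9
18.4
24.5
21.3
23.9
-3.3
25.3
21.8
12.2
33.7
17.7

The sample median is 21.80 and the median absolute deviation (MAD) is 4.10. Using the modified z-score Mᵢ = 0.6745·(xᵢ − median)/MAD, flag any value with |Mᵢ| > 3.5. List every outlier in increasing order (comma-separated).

|Mᵢ| > 3.5 ⇔ |xᵢ − 21.80| > 3.5·4.10/0.6745 = 21.28.
So outliers lie outside [0.52, 43.08].
-3.3: M = -4.13 → outlier.
53.5: M = 5.22 → outlier.
54.2: M = 5.33 → outlier.

-3.3, 53.5, 54.2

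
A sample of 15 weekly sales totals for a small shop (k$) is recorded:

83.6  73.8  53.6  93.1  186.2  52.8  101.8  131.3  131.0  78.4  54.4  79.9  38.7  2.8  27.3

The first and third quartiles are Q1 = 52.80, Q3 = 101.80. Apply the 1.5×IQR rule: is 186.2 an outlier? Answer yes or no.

IQR = Q3 − Q1 = 101.80 − 52.80 = 49.00.
Lower fence = Q1 − 1.5·IQR = 52.80 − 73.50 = -20.70.
Upper fence = Q3 + 1.5·IQR = 101.80 + 73.50 = 175.30.
186.2 lies above the upper fence.

yes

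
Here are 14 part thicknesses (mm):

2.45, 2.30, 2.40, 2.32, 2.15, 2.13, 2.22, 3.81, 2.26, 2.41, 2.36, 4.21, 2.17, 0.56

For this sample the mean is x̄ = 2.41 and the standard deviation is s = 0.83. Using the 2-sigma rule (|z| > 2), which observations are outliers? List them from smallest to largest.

Cutoffs at x̄ ± 2s: 2.41 ± 2·0.83 = [0.75, 4.07].
0.56: z = -2.23, |z| > 2 → outlier.
4.21: z = 2.17, |z| > 2 → outlier.
Every other value lies within [0.75, 4.07].

0.56, 4.21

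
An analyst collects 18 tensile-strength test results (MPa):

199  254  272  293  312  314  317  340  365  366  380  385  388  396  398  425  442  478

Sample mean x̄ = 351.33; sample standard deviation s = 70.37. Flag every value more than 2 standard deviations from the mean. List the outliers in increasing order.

199

Cutoffs at x̄ ± 2s: 351.33 ± 2·70.37 = [210.59, 492.07].
199: z = -2.16, |z| > 2 → outlier.
Every other value lies within [210.59, 492.07].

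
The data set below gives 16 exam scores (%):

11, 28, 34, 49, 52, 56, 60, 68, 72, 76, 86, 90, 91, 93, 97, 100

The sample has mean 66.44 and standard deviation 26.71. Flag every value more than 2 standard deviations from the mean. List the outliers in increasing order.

Cutoffs at x̄ ± 2s: 66.44 ± 2·26.71 = [13.02, 119.86].
11: z = -2.08, |z| > 2 → outlier.
Every other value lies within [13.02, 119.86].

11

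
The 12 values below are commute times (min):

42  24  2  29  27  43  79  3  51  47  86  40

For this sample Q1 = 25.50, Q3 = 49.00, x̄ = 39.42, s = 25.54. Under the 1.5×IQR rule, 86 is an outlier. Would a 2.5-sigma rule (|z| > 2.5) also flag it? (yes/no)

z = (86 − 39.42) / 25.54 = 1.82.
|z| = 1.82 ≤ 2.5.

no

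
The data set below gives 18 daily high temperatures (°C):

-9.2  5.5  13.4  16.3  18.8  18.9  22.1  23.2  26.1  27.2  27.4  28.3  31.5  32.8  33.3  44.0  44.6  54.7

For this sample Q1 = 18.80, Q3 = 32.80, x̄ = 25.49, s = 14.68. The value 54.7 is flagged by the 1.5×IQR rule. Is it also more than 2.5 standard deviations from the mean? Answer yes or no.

no

z = (54.7 − 25.49) / 14.68 = 1.99.
|z| = 1.99 ≤ 2.5.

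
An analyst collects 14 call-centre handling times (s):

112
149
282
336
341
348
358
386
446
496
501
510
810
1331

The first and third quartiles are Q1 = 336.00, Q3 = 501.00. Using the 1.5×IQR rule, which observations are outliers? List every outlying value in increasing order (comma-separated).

810, 1331

IQR = Q3 − Q1 = 501.00 − 336.00 = 165.00.
Lower fence = Q1 − 1.5·IQR = 336.00 − 247.50 = 88.50.
Upper fence = Q3 + 1.5·IQR = 501.00 + 247.50 = 748.50.
810 > 748.50 → outlier.
1331 > 748.50 → outlier.
All remaining values lie within [88.50, 748.50].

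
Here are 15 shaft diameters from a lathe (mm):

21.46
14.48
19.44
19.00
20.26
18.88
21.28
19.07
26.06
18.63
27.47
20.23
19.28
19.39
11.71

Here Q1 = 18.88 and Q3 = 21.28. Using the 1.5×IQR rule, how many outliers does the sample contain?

IQR = 2.40; fences at 18.88 − 3.60 = 15.28 and 21.28 + 3.60 = 24.88.
Outside the cutoffs: 11.71, 14.48, 26.06, 27.47.

4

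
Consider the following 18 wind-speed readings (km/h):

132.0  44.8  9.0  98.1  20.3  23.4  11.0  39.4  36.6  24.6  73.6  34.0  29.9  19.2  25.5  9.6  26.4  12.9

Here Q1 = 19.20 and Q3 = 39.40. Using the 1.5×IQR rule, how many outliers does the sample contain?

3

IQR = 20.20; fences at 19.20 − 30.30 = -11.10 and 39.40 + 30.30 = 69.70.
Outside the cutoffs: 73.6, 98.1, 132.0.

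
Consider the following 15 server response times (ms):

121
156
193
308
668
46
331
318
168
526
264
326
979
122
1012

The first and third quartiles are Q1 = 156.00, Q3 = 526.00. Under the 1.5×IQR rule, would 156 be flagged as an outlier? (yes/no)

IQR = Q3 − Q1 = 526.00 − 156.00 = 370.00.
Lower fence = Q1 − 1.5·IQR = 156.00 − 555.00 = -399.00.
Upper fence = Q3 + 1.5·IQR = 526.00 + 555.00 = 1081.00.
156 lies within [-399.00, 1081.00].

no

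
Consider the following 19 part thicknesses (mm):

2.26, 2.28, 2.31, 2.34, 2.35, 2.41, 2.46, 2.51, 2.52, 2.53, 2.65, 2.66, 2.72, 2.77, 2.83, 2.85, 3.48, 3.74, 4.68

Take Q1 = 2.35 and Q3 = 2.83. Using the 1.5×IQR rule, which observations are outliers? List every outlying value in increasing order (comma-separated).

3.74, 4.68

IQR = Q3 − Q1 = 2.83 − 2.35 = 0.48.
Lower fence = Q1 − 1.5·IQR = 2.35 − 0.72 = 1.63.
Upper fence = Q3 + 1.5·IQR = 2.83 + 0.72 = 3.55.
3.74 > 3.55 → outlier.
4.68 > 3.55 → outlier.
All remaining values lie within [1.63, 3.55].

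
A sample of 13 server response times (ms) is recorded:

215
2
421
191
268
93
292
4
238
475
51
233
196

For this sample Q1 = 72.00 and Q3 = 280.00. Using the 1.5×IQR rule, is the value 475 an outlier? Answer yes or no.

no

IQR = Q3 − Q1 = 280.00 − 72.00 = 208.00.
Lower fence = Q1 − 1.5·IQR = 72.00 − 312.00 = -240.00.
Upper fence = Q3 + 1.5·IQR = 280.00 + 312.00 = 592.00.
475 lies within [-240.00, 592.00].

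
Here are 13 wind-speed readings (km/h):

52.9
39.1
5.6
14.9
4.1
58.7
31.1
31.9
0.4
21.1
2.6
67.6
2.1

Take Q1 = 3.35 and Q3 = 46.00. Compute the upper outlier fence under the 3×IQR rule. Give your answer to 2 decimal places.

IQR = Q3 − Q1 = 46.00 − 3.35 = 42.65.
Lower fence = Q1 − 3·IQR = 3.35 − 127.95 = -124.60.
Upper fence = Q3 + 3·IQR = 46.00 + 127.95 = 173.95.

173.95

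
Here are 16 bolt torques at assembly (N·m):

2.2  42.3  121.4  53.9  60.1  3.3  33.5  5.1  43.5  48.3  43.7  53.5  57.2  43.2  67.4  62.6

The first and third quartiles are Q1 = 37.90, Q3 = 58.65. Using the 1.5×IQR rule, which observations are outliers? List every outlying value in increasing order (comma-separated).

IQR = Q3 − Q1 = 58.65 − 37.90 = 20.75.
Lower fence = Q1 − 1.5·IQR = 37.90 − 31.125 = 6.775.
Upper fence = Q3 + 1.5·IQR = 58.65 + 31.125 = 89.775.
2.2 < 6.775 → outlier.
3.3 < 6.775 → outlier.
5.1 < 6.775 → outlier.
121.4 > 89.775 → outlier.
All remaining values lie within [6.775, 89.775].

2.2, 3.3, 5.1, 121.4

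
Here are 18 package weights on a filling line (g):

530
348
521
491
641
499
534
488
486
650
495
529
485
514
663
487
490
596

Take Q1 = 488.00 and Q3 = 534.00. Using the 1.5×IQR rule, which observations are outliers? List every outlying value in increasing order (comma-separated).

348, 641, 650, 663

IQR = Q3 − Q1 = 534.00 − 488.00 = 46.00.
Lower fence = Q1 − 1.5·IQR = 488.00 − 69.00 = 419.00.
Upper fence = Q3 + 1.5·IQR = 534.00 + 69.00 = 603.00.
348 < 419.00 → outlier.
641 > 603.00 → outlier.
650 > 603.00 → outlier.
663 > 603.00 → outlier.
All remaining values lie within [419.00, 603.00].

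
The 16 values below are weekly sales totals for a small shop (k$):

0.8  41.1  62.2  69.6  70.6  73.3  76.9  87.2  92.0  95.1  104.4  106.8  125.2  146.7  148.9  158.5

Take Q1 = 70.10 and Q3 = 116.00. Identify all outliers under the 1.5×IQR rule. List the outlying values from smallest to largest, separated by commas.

IQR = Q3 − Q1 = 116.00 − 70.10 = 45.90.
Lower fence = Q1 − 1.5·IQR = 70.10 − 68.85 = 1.25.
Upper fence = Q3 + 1.5·IQR = 116.00 + 68.85 = 184.85.
0.8 < 1.25 → outlier.
All remaining values lie within [1.25, 184.85].

0.8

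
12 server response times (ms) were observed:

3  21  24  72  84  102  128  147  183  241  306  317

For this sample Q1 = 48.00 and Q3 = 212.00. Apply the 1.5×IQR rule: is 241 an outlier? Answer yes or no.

no

IQR = Q3 − Q1 = 212.00 − 48.00 = 164.00.
Lower fence = Q1 − 1.5·IQR = 48.00 − 246.00 = -198.00.
Upper fence = Q3 + 1.5·IQR = 212.00 + 246.00 = 458.00.
241 lies within [-198.00, 458.00].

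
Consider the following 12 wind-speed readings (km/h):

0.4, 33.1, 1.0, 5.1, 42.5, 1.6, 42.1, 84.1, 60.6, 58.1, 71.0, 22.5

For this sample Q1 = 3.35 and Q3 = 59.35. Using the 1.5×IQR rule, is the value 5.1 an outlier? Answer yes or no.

IQR = Q3 − Q1 = 59.35 − 3.35 = 56.00.
Lower fence = Q1 − 1.5·IQR = 3.35 − 84.00 = -80.65.
Upper fence = Q3 + 1.5·IQR = 59.35 + 84.00 = 143.35.
5.1 lies within [-80.65, 143.35].

no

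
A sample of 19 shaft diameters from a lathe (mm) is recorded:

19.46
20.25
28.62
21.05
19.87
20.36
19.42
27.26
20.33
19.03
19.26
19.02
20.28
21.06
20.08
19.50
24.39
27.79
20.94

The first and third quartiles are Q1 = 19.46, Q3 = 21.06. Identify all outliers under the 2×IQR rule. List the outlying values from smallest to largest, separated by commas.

IQR = Q3 − Q1 = 21.06 − 19.46 = 1.60.
Lower fence = Q1 − 2·IQR = 19.46 − 3.20 = 16.26.
Upper fence = Q3 + 2·IQR = 21.06 + 3.20 = 24.26.
24.39 > 24.26 → outlier.
27.26 > 24.26 → outlier.
27.79 > 24.26 → outlier.
28.62 > 24.26 → outlier.
All remaining values lie within [16.26, 24.26].

24.39, 27.26, 27.79, 28.62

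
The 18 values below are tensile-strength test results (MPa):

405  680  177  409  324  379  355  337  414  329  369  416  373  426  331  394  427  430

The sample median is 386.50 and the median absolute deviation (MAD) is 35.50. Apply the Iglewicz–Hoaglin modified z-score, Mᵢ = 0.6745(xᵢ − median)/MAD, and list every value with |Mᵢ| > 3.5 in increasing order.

|Mᵢ| > 3.5 ⇔ |xᵢ − 386.50| > 3.5·35.50/0.6745 = 184.21.
So outliers lie outside [202.29, 570.71].
177: M = -3.98 → outlier.
680: M = 5.58 → outlier.

177, 680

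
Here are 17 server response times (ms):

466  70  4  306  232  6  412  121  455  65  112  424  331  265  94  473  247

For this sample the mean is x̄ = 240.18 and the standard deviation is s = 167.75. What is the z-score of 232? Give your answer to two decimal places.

z = (232 − 240.18) / 167.75 = -0.05.

-0.05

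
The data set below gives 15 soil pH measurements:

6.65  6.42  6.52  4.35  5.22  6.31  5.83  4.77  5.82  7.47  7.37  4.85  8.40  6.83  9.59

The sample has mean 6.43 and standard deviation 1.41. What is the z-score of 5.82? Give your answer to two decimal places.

z = (5.82 − 6.43) / 1.41 = -0.43.

-0.43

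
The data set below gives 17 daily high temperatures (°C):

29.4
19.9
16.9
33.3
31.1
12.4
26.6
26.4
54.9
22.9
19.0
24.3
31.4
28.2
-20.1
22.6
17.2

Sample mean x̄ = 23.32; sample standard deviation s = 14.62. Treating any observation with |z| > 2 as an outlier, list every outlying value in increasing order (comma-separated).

Cutoffs at x̄ ± 2s: 23.32 ± 2·14.62 = [-5.92, 52.56].
-20.1: z = -2.97, |z| > 2 → outlier.
54.9: z = 2.16, |z| > 2 → outlier.
Every other value lies within [-5.92, 52.56].

-20.1, 54.9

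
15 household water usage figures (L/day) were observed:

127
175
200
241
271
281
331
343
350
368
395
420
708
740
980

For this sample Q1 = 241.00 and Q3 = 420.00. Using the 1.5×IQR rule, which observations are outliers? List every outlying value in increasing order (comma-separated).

IQR = Q3 − Q1 = 420.00 − 241.00 = 179.00.
Lower fence = Q1 − 1.5·IQR = 241.00 − 268.50 = -27.50.
Upper fence = Q3 + 1.5·IQR = 420.00 + 268.50 = 688.50.
708 > 688.50 → outlier.
740 > 688.50 → outlier.
980 > 688.50 → outlier.
All remaining values lie within [-27.50, 688.50].

708, 740, 980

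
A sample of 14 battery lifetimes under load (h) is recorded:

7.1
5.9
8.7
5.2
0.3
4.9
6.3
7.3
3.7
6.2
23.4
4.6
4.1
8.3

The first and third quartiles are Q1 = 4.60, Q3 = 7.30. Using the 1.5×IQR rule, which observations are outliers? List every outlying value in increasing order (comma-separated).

IQR = Q3 − Q1 = 7.30 − 4.60 = 2.70.
Lower fence = Q1 − 1.5·IQR = 4.60 − 4.05 = 0.55.
Upper fence = Q3 + 1.5·IQR = 7.30 + 4.05 = 11.35.
0.3 < 0.55 → outlier.
23.4 > 11.35 → outlier.
All remaining values lie within [0.55, 11.35].

0.3, 23.4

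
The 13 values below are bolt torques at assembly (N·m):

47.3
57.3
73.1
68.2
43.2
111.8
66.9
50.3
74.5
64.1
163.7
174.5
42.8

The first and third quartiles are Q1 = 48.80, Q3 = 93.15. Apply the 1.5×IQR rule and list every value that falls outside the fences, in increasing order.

IQR = Q3 − Q1 = 93.15 − 48.80 = 44.35.
Lower fence = Q1 − 1.5·IQR = 48.80 − 66.525 = -17.725.
Upper fence = Q3 + 1.5·IQR = 93.15 + 66.525 = 159.675.
163.7 > 159.675 → outlier.
174.5 > 159.675 → outlier.
All remaining values lie within [-17.725, 159.675].

163.7, 174.5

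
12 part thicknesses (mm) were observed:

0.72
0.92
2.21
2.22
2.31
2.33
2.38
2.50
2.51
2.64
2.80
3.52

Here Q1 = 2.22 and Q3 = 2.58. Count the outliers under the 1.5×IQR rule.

IQR = 0.36; fences at 2.22 − 0.54 = 1.68 and 2.58 + 0.54 = 3.12.
Outside the cutoffs: 0.72, 0.92, 3.52.

3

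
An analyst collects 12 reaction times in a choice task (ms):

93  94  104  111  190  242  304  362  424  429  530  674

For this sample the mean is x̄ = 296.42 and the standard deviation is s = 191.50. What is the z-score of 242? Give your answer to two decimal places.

-0.28

z = (242 − 296.42) / 191.50 = -0.28.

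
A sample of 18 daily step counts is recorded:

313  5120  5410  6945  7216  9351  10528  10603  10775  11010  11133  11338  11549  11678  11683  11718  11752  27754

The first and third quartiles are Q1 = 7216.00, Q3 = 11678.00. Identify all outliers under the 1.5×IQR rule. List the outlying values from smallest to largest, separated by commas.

IQR = Q3 − Q1 = 11678.00 − 7216.00 = 4462.00.
Lower fence = Q1 − 1.5·IQR = 7216.00 − 6693.00 = 523.00.
Upper fence = Q3 + 1.5·IQR = 11678.00 + 6693.00 = 18371.00.
313 < 523.00 → outlier.
27754 > 18371.00 → outlier.
All remaining values lie within [523.00, 18371.00].

313, 27754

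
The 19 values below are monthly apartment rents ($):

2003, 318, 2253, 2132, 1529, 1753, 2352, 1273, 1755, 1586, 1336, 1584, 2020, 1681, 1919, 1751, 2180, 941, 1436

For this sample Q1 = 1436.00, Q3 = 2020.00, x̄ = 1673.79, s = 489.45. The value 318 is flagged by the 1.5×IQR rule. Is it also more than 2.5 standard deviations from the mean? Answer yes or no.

z = (318 − 1673.79) / 489.45 = -2.77.
|z| = 2.77 > 2.5.

yes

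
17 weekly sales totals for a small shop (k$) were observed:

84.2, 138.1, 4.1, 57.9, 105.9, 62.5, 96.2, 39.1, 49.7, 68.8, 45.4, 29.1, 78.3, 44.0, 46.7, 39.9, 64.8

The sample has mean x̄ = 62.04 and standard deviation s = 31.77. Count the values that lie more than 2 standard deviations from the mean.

1

Cutoffs: x̄ ± 2s = [-1.50, 125.58].
Outside the cutoffs: 138.1.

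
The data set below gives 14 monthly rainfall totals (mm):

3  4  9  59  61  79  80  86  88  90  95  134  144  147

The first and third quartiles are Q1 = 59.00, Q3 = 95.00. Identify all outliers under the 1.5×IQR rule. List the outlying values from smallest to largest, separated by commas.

3, 4

IQR = Q3 − Q1 = 95.00 − 59.00 = 36.00.
Lower fence = Q1 − 1.5·IQR = 59.00 − 54.00 = 5.00.
Upper fence = Q3 + 1.5·IQR = 95.00 + 54.00 = 149.00.
3 < 5.00 → outlier.
4 < 5.00 → outlier.
All remaining values lie within [5.00, 149.00].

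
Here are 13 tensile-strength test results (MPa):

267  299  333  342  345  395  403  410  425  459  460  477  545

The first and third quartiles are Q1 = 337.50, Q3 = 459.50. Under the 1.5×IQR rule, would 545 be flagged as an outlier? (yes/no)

no

IQR = Q3 − Q1 = 459.50 − 337.50 = 122.00.
Lower fence = Q1 − 1.5·IQR = 337.50 − 183.00 = 154.50.
Upper fence = Q3 + 1.5·IQR = 459.50 + 183.00 = 642.50.
545 lies within [154.50, 642.50].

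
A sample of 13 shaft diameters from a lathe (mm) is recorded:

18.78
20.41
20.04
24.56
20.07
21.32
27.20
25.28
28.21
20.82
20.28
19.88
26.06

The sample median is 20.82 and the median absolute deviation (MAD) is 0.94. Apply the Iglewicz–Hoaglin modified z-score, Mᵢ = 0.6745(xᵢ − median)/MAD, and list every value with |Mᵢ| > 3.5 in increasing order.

|Mᵢ| > 3.5 ⇔ |xᵢ − 20.82| > 3.5·0.94/0.6745 = 4.88.
So outliers lie outside [15.94, 25.70].
26.06: M = 3.76 → outlier.
27.20: M = 4.58 → outlier.
28.21: M = 5.30 → outlier.

26.06, 27.20, 28.21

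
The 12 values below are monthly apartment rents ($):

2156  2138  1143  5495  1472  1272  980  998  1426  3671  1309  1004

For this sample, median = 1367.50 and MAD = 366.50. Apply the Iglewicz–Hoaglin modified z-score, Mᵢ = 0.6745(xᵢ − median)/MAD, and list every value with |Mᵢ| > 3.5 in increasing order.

|Mᵢ| > 3.5 ⇔ |xᵢ − 1367.50| > 3.5·366.50/0.6745 = 1901.78.
So outliers lie outside [-534.28, 3269.28].
3671: M = 4.24 → outlier.
5495: M = 7.60 → outlier.

3671, 5495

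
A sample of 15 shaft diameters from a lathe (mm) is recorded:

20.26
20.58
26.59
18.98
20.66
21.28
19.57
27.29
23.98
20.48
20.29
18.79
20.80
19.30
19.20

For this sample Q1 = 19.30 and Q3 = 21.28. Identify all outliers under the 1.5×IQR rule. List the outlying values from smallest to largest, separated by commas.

26.59, 27.29

IQR = Q3 − Q1 = 21.28 − 19.30 = 1.98.
Lower fence = Q1 − 1.5·IQR = 19.30 − 2.97 = 16.33.
Upper fence = Q3 + 1.5·IQR = 21.28 + 2.97 = 24.25.
26.59 > 24.25 → outlier.
27.29 > 24.25 → outlier.
All remaining values lie within [16.33, 24.25].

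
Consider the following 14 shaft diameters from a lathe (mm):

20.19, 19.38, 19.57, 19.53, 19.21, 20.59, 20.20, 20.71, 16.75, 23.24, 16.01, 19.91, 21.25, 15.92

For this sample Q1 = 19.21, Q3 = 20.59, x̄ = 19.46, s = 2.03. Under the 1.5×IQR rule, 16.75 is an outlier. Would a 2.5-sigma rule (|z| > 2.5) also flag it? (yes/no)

z = (16.75 − 19.46) / 2.03 = -1.33.
|z| = 1.33 ≤ 2.5.

no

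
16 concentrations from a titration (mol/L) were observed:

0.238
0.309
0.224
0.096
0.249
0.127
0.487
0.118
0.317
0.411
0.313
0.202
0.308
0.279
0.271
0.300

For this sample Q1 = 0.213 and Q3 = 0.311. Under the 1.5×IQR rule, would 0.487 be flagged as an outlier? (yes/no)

IQR = Q3 − Q1 = 0.311 − 0.213 = 0.098.
Lower fence = Q1 − 1.5·IQR = 0.213 − 0.147 = 0.066.
Upper fence = Q3 + 1.5·IQR = 0.311 + 0.147 = 0.458.
0.487 lies above the upper fence.

yes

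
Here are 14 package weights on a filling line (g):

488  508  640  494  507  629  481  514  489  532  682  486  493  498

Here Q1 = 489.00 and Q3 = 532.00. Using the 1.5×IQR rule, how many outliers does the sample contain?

3

IQR = 43.00; fences at 489.00 − 64.50 = 424.50 and 532.00 + 64.50 = 596.50.
Outside the cutoffs: 629, 640, 682.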